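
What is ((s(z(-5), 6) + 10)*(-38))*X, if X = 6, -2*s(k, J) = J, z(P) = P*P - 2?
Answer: -1596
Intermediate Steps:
z(P) = -2 + P**2 (z(P) = P**2 - 2 = -2 + P**2)
s(k, J) = -J/2
((s(z(-5), 6) + 10)*(-38))*X = ((-1/2*6 + 10)*(-38))*6 = ((-3 + 10)*(-38))*6 = (7*(-38))*6 = -266*6 = -1596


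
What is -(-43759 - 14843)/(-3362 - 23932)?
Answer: -9767/4549 ≈ -2.1471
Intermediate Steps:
-(-43759 - 14843)/(-3362 - 23932) = -(-58602)/(-27294) = -(-58602)*(-1)/27294 = -1*9767/4549 = -9767/4549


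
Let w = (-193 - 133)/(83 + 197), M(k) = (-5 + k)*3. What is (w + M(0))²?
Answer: 5121169/19600 ≈ 261.28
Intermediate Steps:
M(k) = -15 + 3*k
w = -163/140 (w = -326/280 = -326*1/280 = -163/140 ≈ -1.1643)
(w + M(0))² = (-163/140 + (-15 + 3*0))² = (-163/140 + (-15 + 0))² = (-163/140 - 15)² = (-2263/140)² = 5121169/19600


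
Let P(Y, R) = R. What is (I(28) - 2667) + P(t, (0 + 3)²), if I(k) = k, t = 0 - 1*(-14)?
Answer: -2630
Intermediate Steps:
t = 14 (t = 0 + 14 = 14)
(I(28) - 2667) + P(t, (0 + 3)²) = (28 - 2667) + (0 + 3)² = -2639 + 3² = -2639 + 9 = -2630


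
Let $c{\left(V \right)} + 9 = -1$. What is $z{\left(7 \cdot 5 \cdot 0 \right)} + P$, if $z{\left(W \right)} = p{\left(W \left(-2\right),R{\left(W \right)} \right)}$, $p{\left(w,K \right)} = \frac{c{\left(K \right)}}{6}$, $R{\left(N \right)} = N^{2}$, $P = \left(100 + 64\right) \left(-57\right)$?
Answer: $- \frac{28049}{3} \approx -9349.7$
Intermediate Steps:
$P = -9348$ ($P = 164 \left(-57\right) = -9348$)
$c{\left(V \right)} = -10$ ($c{\left(V \right)} = -9 - 1 = -10$)
$p{\left(w,K \right)} = - \frac{5}{3}$ ($p{\left(w,K \right)} = - \frac{10}{6} = \left(-10\right) \frac{1}{6} = - \frac{5}{3}$)
$z{\left(W \right)} = - \frac{5}{3}$
$z{\left(7 \cdot 5 \cdot 0 \right)} + P = - \frac{5}{3} - 9348 = - \frac{28049}{3}$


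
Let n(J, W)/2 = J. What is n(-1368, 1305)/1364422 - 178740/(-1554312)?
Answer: 9984341277/88364061986 ≈ 0.11299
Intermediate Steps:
n(J, W) = 2*J
n(-1368, 1305)/1364422 - 178740/(-1554312) = (2*(-1368))/1364422 - 178740/(-1554312) = -2736*1/1364422 - 178740*(-1/1554312) = -1368/682211 + 14895/129526 = 9984341277/88364061986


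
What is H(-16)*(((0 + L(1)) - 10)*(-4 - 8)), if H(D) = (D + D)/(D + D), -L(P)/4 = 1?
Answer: 168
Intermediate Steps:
L(P) = -4 (L(P) = -4*1 = -4)
H(D) = 1 (H(D) = (2*D)/((2*D)) = (2*D)*(1/(2*D)) = 1)
H(-16)*(((0 + L(1)) - 10)*(-4 - 8)) = 1*(((0 - 4) - 10)*(-4 - 8)) = 1*((-4 - 10)*(-12)) = 1*(-14*(-12)) = 1*168 = 168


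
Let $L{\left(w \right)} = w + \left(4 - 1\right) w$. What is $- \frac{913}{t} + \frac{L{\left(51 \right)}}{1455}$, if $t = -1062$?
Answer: $\frac{515021}{515070} \approx 0.9999$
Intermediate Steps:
$L{\left(w \right)} = 4 w$ ($L{\left(w \right)} = w + \left(4 - 1\right) w = w + 3 w = 4 w$)
$- \frac{913}{t} + \frac{L{\left(51 \right)}}{1455} = - \frac{913}{-1062} + \frac{4 \cdot 51}{1455} = \left(-913\right) \left(- \frac{1}{1062}\right) + 204 \cdot \frac{1}{1455} = \frac{913}{1062} + \frac{68}{485} = \frac{515021}{515070}$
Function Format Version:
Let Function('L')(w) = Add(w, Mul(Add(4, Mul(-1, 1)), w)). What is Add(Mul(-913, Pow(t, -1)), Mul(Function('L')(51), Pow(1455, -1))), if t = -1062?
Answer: Rational(515021, 515070) ≈ 0.99990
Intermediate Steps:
Function('L')(w) = Mul(4, w) (Function('L')(w) = Add(w, Mul(Add(4, -1), w)) = Add(w, Mul(3, w)) = Mul(4, w))
Add(Mul(-913, Pow(t, -1)), Mul(Function('L')(51), Pow(1455, -1))) = Add(Mul(-913, Pow(-1062, -1)), Mul(Mul(4, 51), Pow(1455, -1))) = Add(Mul(-913, Rational(-1, 1062)), Mul(204, Rational(1, 1455))) = Add(Rational(913, 1062), Rational(68, 485)) = Rational(515021, 515070)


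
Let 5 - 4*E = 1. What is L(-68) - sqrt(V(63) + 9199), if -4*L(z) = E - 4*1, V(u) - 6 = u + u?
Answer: 3/4 - sqrt(9331) ≈ -95.847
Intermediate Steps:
E = 1 (E = 5/4 - 1/4*1 = 5/4 - 1/4 = 1)
V(u) = 6 + 2*u (V(u) = 6 + (u + u) = 6 + 2*u)
L(z) = 3/4 (L(z) = -(1 - 4*1)/4 = -(1 - 4)/4 = -1/4*(-3) = 3/4)
L(-68) - sqrt(V(63) + 9199) = 3/4 - sqrt((6 + 2*63) + 9199) = 3/4 - sqrt((6 + 126) + 9199) = 3/4 - sqrt(132 + 9199) = 3/4 - sqrt(9331)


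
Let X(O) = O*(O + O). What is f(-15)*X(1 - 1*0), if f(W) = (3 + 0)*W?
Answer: -90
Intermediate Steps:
f(W) = 3*W
X(O) = 2*O² (X(O) = O*(2*O) = 2*O²)
f(-15)*X(1 - 1*0) = (3*(-15))*(2*(1 - 1*0)²) = -90*(1 + 0)² = -90*1² = -90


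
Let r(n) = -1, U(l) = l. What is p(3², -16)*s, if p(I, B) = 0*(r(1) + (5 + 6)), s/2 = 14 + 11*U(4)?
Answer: 0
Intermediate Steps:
s = 116 (s = 2*(14 + 11*4) = 2*(14 + 44) = 2*58 = 116)
p(I, B) = 0 (p(I, B) = 0*(-1 + (5 + 6)) = 0*(-1 + 11) = 0*10 = 0)
p(3², -16)*s = 0*116 = 0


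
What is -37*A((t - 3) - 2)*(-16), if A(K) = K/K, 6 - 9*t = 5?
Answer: 592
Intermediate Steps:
t = ⅑ (t = ⅔ - ⅑*5 = ⅔ - 5/9 = ⅑ ≈ 0.11111)
A(K) = 1
-37*A((t - 3) - 2)*(-16) = -37*1*(-16) = -37*(-16) = 592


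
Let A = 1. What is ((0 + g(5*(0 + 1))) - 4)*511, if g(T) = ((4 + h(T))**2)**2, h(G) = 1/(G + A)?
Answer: 196960351/1296 ≈ 1.5198e+5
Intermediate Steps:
h(G) = 1/(1 + G) (h(G) = 1/(G + 1) = 1/(1 + G))
g(T) = (4 + 1/(1 + T))**4 (g(T) = ((4 + 1/(1 + T))**2)**2 = (4 + 1/(1 + T))**4)
((0 + g(5*(0 + 1))) - 4)*511 = ((0 + (5 + 4*(5*(0 + 1)))**4/(1 + 5*(0 + 1))**4) - 4)*511 = ((0 + (5 + 4*(5*1))**4/(1 + 5*1)**4) - 4)*511 = ((0 + (5 + 4*5)**4/(1 + 5)**4) - 4)*511 = ((0 + (5 + 20)**4/6**4) - 4)*511 = ((0 + (1/1296)*25**4) - 4)*511 = ((0 + (1/1296)*390625) - 4)*511 = ((0 + 390625/1296) - 4)*511 = (390625/1296 - 4)*511 = (385441/1296)*511 = 196960351/1296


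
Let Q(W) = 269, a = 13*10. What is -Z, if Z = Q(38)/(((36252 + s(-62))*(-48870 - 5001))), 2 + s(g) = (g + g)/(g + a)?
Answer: 4573/33196333749 ≈ 1.3776e-7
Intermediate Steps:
a = 130
s(g) = -2 + 2*g/(130 + g) (s(g) = -2 + (g + g)/(g + 130) = -2 + (2*g)/(130 + g) = -2 + 2*g/(130 + g))
Z = -4573/33196333749 (Z = 269/(((36252 - 260/(130 - 62))*(-48870 - 5001))) = 269/(((36252 - 260/68)*(-53871))) = 269/(((36252 - 260*1/68)*(-53871))) = 269/(((36252 - 65/17)*(-53871))) = 269/(((616219/17)*(-53871))) = 269/(-33196333749/17) = 269*(-17/33196333749) = -4573/33196333749 ≈ -1.3776e-7)
-Z = -1*(-4573/33196333749) = 4573/33196333749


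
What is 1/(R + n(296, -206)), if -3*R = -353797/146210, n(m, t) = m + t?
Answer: 438630/39830497 ≈ 0.011012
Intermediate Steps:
R = 353797/438630 (R = -(-353797)/(3*146210) = -⅓*(-353797/146210) = 353797/438630 ≈ 0.80660)
1/(R + n(296, -206)) = 1/(353797/438630 + (296 - 206)) = 1/(353797/438630 + 90) = 1/(39830497/438630) = 438630/39830497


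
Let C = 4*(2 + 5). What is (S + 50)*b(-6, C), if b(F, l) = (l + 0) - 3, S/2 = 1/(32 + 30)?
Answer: 38775/31 ≈ 1250.8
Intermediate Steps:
S = 1/31 (S = 2/(32 + 30) = 2/62 = 2*(1/62) = 1/31 ≈ 0.032258)
C = 28 (C = 4*7 = 28)
b(F, l) = -3 + l (b(F, l) = l - 3 = -3 + l)
(S + 50)*b(-6, C) = (1/31 + 50)*(-3 + 28) = (1551/31)*25 = 38775/31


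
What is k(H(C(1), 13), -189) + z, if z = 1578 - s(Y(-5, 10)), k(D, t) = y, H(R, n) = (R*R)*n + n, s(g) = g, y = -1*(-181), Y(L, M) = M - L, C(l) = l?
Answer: 1744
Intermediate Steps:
y = 181
H(R, n) = n + n*R² (H(R, n) = R²*n + n = n*R² + n = n + n*R²)
k(D, t) = 181
z = 1563 (z = 1578 - (10 - 1*(-5)) = 1578 - (10 + 5) = 1578 - 1*15 = 1578 - 15 = 1563)
k(H(C(1), 13), -189) + z = 181 + 1563 = 1744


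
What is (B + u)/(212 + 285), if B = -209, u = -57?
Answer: -38/71 ≈ -0.53521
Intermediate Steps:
(B + u)/(212 + 285) = (-209 - 57)/(212 + 285) = -266/497 = -266*1/497 = -38/71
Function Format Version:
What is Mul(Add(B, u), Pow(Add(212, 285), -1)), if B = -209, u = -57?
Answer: Rational(-38, 71) ≈ -0.53521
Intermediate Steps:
Mul(Add(B, u), Pow(Add(212, 285), -1)) = Mul(Add(-209, -57), Pow(Add(212, 285), -1)) = Mul(-266, Pow(497, -1)) = Mul(-266, Rational(1, 497)) = Rational(-38, 71)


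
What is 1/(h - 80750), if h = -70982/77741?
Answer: -77741/6277656732 ≈ -1.2384e-5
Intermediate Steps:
h = -70982/77741 (h = -70982*1/77741 = -70982/77741 ≈ -0.91306)
1/(h - 80750) = 1/(-70982/77741 - 80750) = 1/(-6277656732/77741) = -77741/6277656732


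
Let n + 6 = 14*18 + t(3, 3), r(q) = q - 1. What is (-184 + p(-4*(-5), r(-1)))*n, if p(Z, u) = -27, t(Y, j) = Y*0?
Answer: -51906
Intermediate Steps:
r(q) = -1 + q
t(Y, j) = 0
n = 246 (n = -6 + (14*18 + 0) = -6 + (252 + 0) = -6 + 252 = 246)
(-184 + p(-4*(-5), r(-1)))*n = (-184 - 27)*246 = -211*246 = -51906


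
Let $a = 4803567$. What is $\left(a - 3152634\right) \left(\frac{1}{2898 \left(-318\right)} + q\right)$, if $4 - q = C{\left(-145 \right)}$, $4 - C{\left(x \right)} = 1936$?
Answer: $\frac{327278738882611}{102396} \approx 3.1962 \cdot 10^{9}$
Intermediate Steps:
$C{\left(x \right)} = -1932$ ($C{\left(x \right)} = 4 - 1936 = -1932$)
$q = 1936$ ($q = 4 - -1932 = 4 + 1932 = 1936$)
$\left(a - 3152634\right) \left(\frac{1}{2898 \left(-318\right)} + q\right) = \left(4803567 - 3152634\right) \left(\frac{1}{2898 \left(-318\right)} + 1936\right) = 1650933 \left(\frac{1}{-921564} + 1936\right) = 1650933 \left(- \frac{1}{921564} + 1936\right) = 1650933 \cdot \frac{1784147903}{921564} = \frac{327278738882611}{102396}$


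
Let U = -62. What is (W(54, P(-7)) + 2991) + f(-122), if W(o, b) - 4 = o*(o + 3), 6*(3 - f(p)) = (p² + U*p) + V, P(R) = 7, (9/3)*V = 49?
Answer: 41975/18 ≈ 2331.9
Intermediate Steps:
V = 49/3 (V = (⅓)*49 = 49/3 ≈ 16.333)
f(p) = 5/18 - p²/6 + 31*p/3 (f(p) = 3 - ((p² - 62*p) + 49/3)/6 = 3 - (49/3 + p² - 62*p)/6 = 3 + (-49/18 - p²/6 + 31*p/3) = 5/18 - p²/6 + 31*p/3)
W(o, b) = 4 + o*(3 + o) (W(o, b) = 4 + o*(o + 3) = 4 + o*(3 + o))
(W(54, P(-7)) + 2991) + f(-122) = ((4 + 54² + 3*54) + 2991) + (5/18 - ⅙*(-122)² + (31/3)*(-122)) = ((4 + 2916 + 162) + 2991) + (5/18 - ⅙*14884 - 3782/3) = (3082 + 2991) + (5/18 - 7442/3 - 3782/3) = 6073 - 67339/18 = 41975/18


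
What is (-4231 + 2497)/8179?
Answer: -1734/8179 ≈ -0.21201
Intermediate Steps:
(-4231 + 2497)/8179 = -1734*1/8179 = -1734/8179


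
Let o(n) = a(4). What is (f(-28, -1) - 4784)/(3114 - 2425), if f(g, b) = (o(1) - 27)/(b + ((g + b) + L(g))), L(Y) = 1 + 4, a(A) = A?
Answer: -119577/17225 ≈ -6.9421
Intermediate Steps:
o(n) = 4
L(Y) = 5
f(g, b) = -23/(5 + g + 2*b) (f(g, b) = (4 - 27)/(b + ((g + b) + 5)) = -23/(b + ((b + g) + 5)) = -23/(b + (5 + b + g)) = -23/(5 + g + 2*b))
(f(-28, -1) - 4784)/(3114 - 2425) = (-23/(5 - 28 + 2*(-1)) - 4784)/(3114 - 2425) = (-23/(5 - 28 - 2) - 4784)/689 = (-23/(-25) - 4784)*(1/689) = (-23*(-1/25) - 4784)*(1/689) = (23/25 - 4784)*(1/689) = -119577/25*1/689 = -119577/17225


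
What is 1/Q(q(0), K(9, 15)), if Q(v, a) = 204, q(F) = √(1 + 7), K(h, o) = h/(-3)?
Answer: 1/204 ≈ 0.0049020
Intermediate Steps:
K(h, o) = -h/3 (K(h, o) = h*(-⅓) = -h/3)
q(F) = 2*√2 (q(F) = √8 = 2*√2)
1/Q(q(0), K(9, 15)) = 1/204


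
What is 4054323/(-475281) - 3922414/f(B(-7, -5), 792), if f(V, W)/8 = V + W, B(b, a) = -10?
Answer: -314935448837/495559656 ≈ -635.51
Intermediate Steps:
f(V, W) = 8*V + 8*W (f(V, W) = 8*(V + W) = 8*V + 8*W)
4054323/(-475281) - 3922414/f(B(-7, -5), 792) = 4054323/(-475281) - 3922414/(8*(-10) + 8*792) = 4054323*(-1/475281) - 3922414/(-80 + 6336) = -1351441/158427 - 3922414/6256 = -1351441/158427 - 3922414*1/6256 = -1351441/158427 - 1961207/3128 = -314935448837/495559656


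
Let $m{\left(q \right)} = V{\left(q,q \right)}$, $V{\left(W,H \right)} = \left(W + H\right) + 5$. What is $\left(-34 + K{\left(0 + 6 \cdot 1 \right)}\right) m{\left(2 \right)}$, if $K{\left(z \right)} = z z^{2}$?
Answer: $1638$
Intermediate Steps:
$V{\left(W,H \right)} = 5 + H + W$ ($V{\left(W,H \right)} = \left(H + W\right) + 5 = 5 + H + W$)
$m{\left(q \right)} = 5 + 2 q$ ($m{\left(q \right)} = 5 + q + q = 5 + 2 q$)
$K{\left(z \right)} = z^{3}$
$\left(-34 + K{\left(0 + 6 \cdot 1 \right)}\right) m{\left(2 \right)} = \left(-34 + \left(0 + 6 \cdot 1\right)^{3}\right) \left(5 + 2 \cdot 2\right) = \left(-34 + \left(0 + 6\right)^{3}\right) \left(5 + 4\right) = \left(-34 + 6^{3}\right) 9 = \left(-34 + 216\right) 9 = 182 \cdot 9 = 1638$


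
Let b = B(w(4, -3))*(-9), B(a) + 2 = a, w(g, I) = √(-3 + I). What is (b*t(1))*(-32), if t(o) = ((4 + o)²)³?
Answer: -9000000 + 4500000*I*√6 ≈ -9.0e+6 + 1.1023e+7*I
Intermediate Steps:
B(a) = -2 + a
t(o) = (4 + o)⁶
b = 18 - 9*I*√6 (b = (-2 + √(-3 - 3))*(-9) = (-2 + √(-6))*(-9) = (-2 + I*√6)*(-9) = 18 - 9*I*√6 ≈ 18.0 - 22.045*I)
(b*t(1))*(-32) = ((18 - 9*I*√6)*(4 + 1)⁶)*(-32) = ((18 - 9*I*√6)*5⁶)*(-32) = ((18 - 9*I*√6)*15625)*(-32) = (281250 - 140625*I*√6)*(-32) = -9000000 + 4500000*I*√6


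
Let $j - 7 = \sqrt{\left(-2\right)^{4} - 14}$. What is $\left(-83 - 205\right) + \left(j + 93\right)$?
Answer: $-188 + \sqrt{2} \approx -186.59$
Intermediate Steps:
$j = 7 + \sqrt{2}$ ($j = 7 + \sqrt{\left(-2\right)^{4} - 14} = 7 + \sqrt{16 - 14} = 7 + \sqrt{2} \approx 8.4142$)
$\left(-83 - 205\right) + \left(j + 93\right) = \left(-83 - 205\right) + \left(\left(7 + \sqrt{2}\right) + 93\right) = -288 + \left(100 + \sqrt{2}\right) = -188 + \sqrt{2}$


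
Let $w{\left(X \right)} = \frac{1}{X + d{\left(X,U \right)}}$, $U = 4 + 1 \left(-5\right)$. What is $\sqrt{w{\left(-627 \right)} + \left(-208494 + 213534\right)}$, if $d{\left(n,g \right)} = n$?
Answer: $\frac{\sqrt{7925479386}}{1254} \approx 70.993$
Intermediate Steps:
$U = -1$ ($U = 4 - 5 = -1$)
$w{\left(X \right)} = \frac{1}{2 X}$ ($w{\left(X \right)} = \frac{1}{X + X} = \frac{1}{2 X}$)
$\sqrt{w{\left(-627 \right)} + \left(-208494 + 213534\right)} = \sqrt{\frac{1}{2 \left(-627\right)} + \left(-208494 + 213534\right)} = \sqrt{\frac{1}{2} \left(- \frac{1}{627}\right) + 5040} = \sqrt{- \frac{1}{1254} + 5040} = \sqrt{\frac{6320159}{1254}} = \frac{\sqrt{7925479386}}{1254}$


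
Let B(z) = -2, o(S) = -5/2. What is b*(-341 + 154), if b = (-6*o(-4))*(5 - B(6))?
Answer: -19635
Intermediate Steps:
o(S) = -5/2 (o(S) = -5*½ = -5/2)
b = 105 (b = (-6*(-5/2))*(5 - 1*(-2)) = 15*(5 + 2) = 15*7 = 105)
b*(-341 + 154) = 105*(-341 + 154) = 105*(-187) = -19635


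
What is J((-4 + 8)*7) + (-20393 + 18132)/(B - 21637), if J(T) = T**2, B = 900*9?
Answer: 10615269/13537 ≈ 784.17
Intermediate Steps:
B = 8100
J((-4 + 8)*7) + (-20393 + 18132)/(B - 21637) = ((-4 + 8)*7)**2 + (-20393 + 18132)/(8100 - 21637) = (4*7)**2 - 2261/(-13537) = 28**2 - 2261*(-1/13537) = 784 + 2261/13537 = 10615269/13537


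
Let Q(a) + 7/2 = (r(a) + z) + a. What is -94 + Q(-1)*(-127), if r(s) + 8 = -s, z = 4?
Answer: 1717/2 ≈ 858.50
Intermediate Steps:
r(s) = -8 - s
Q(a) = -15/2 (Q(a) = -7/2 + (((-8 - a) + 4) + a) = -7/2 + ((-4 - a) + a) = -7/2 - 4 = -15/2)
-94 + Q(-1)*(-127) = -94 - 15/2*(-127) = -94 + 1905/2 = 1717/2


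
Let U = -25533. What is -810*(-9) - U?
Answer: 32823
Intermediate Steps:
-810*(-9) - U = -810*(-9) - 1*(-25533) = 7290 + 25533 = 32823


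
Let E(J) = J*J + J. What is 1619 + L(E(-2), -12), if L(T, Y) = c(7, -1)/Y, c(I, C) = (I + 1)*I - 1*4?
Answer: 4844/3 ≈ 1614.7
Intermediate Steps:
c(I, C) = -4 + I*(1 + I) (c(I, C) = (1 + I)*I - 4 = I*(1 + I) - 4 = -4 + I*(1 + I))
E(J) = J + J² (E(J) = J² + J = J + J²)
L(T, Y) = 52/Y (L(T, Y) = (-4 + 7 + 7²)/Y = (-4 + 7 + 49)/Y = 52/Y)
1619 + L(E(-2), -12) = 1619 + 52/(-12) = 1619 + 52*(-1/12) = 1619 - 13/3 = 4844/3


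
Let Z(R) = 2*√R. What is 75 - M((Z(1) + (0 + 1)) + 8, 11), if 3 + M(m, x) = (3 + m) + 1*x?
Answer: 53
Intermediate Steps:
M(m, x) = m + x (M(m, x) = -3 + ((3 + m) + 1*x) = -3 + ((3 + m) + x) = -3 + (3 + m + x) = m + x)
75 - M((Z(1) + (0 + 1)) + 8, 11) = 75 - (((2*√1 + (0 + 1)) + 8) + 11) = 75 - (((2*1 + 1) + 8) + 11) = 75 - (((2 + 1) + 8) + 11) = 75 - ((3 + 8) + 11) = 75 - (11 + 11) = 75 - 1*22 = 75 - 22 = 53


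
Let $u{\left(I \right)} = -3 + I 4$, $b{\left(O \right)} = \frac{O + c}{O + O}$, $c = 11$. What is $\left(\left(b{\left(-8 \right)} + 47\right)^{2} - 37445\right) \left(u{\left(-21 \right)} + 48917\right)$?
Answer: $- \frac{220343397385}{128} \approx -1.7214 \cdot 10^{9}$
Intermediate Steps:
$b{\left(O \right)} = \frac{11 + O}{2 O}$ ($b{\left(O \right)} = \frac{O + 11}{O + O} = \frac{11 + O}{2 O}$)
$u{\left(I \right)} = -3 + 4 I$
$\left(\left(b{\left(-8 \right)} + 47\right)^{2} - 37445\right) \left(u{\left(-21 \right)} + 48917\right) = \left(\left(\frac{11 - 8}{2 \left(-8\right)} + 47\right)^{2} - 37445\right) \left(\left(-3 + 4 \left(-21\right)\right) + 48917\right) = \left(\left(\frac{1}{2} \left(- \frac{1}{8}\right) 3 + 47\right)^{2} - 37445\right) \left(\left(-3 - 84\right) + 48917\right) = \left(\left(- \frac{3}{16} + 47\right)^{2} - 37445\right) \left(-87 + 48917\right) = \left(\left(\frac{749}{16}\right)^{2} - 37445\right) 48830 = \left(\frac{561001}{256} - 37445\right) 48830 = \left(- \frac{9024919}{256}\right) 48830 = - \frac{220343397385}{128}$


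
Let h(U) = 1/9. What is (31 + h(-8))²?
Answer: 78400/81 ≈ 967.90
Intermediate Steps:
h(U) = ⅑
(31 + h(-8))² = (31 + ⅑)² = (280/9)² = 78400/81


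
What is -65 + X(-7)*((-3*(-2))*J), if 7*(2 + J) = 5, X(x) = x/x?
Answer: -509/7 ≈ -72.714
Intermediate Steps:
X(x) = 1
J = -9/7 (J = -2 + (⅐)*5 = -2 + 5/7 = -9/7 ≈ -1.2857)
-65 + X(-7)*((-3*(-2))*J) = -65 + 1*(-3*(-2)*(-9/7)) = -65 + 1*(6*(-9/7)) = -65 + 1*(-54/7) = -65 - 54/7 = -509/7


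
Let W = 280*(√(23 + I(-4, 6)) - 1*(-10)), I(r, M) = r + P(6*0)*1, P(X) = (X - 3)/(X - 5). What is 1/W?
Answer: 5/11256 - √10/16080 ≈ 0.00024755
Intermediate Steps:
P(X) = (-3 + X)/(-5 + X)
I(r, M) = ⅗ + r (I(r, M) = r + ((-3 + 6*0)/(-5 + 6*0))*1 = r + ((-3 + 0)/(-5 + 0))*1 = r + (-3/(-5))*1 = r - ⅕*(-3)*1 = r + (⅗)*1 = r + ⅗ = ⅗ + r)
W = 2800 + 392*√10 (W = 280*(√(23 + (⅗ - 4)) - 1*(-10)) = 280*(√(23 - 17/5) + 10) = 280*(√(98/5) + 10) = 280*(7*√10/5 + 10) = 280*(10 + 7*√10/5) = 2800 + 392*√10 ≈ 4039.6)
1/W = 1/(2800 + 392*√10)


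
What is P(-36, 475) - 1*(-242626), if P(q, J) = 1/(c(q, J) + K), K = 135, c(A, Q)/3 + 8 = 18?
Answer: 40033291/165 ≈ 2.4263e+5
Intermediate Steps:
c(A, Q) = 30 (c(A, Q) = -24 + 3*18 = -24 + 54 = 30)
P(q, J) = 1/165 (P(q, J) = 1/(30 + 135) = 1/165)
P(-36, 475) - 1*(-242626) = 1/165 - 1*(-242626) = 1/165 + 242626 = 40033291/165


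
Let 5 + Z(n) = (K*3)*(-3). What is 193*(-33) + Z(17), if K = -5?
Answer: -6329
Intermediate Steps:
Z(n) = 40 (Z(n) = -5 - 5*3*(-3) = -5 - 15*(-3) = -5 + 45 = 40)
193*(-33) + Z(17) = 193*(-33) + 40 = -6369 + 40 = -6329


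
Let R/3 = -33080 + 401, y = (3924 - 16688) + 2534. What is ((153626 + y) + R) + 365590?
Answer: 410949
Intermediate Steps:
y = -10230 (y = -12764 + 2534 = -10230)
R = -98037 (R = 3*(-33080 + 401) = 3*(-32679) = -98037)
((153626 + y) + R) + 365590 = ((153626 - 10230) - 98037) + 365590 = (143396 - 98037) + 365590 = 45359 + 365590 = 410949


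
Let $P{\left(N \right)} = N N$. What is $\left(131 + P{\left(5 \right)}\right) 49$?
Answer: $7644$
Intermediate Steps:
$P{\left(N \right)} = N^{2}$
$\left(131 + P{\left(5 \right)}\right) 49 = \left(131 + 5^{2}\right) 49 = \left(131 + 25\right) 49 = 156 \cdot 49 = 7644$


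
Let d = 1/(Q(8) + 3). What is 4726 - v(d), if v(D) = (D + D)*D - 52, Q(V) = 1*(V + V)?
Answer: 1724856/361 ≈ 4778.0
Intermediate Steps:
Q(V) = 2*V (Q(V) = 1*(2*V) = 2*V)
d = 1/19 (d = 1/(2*8 + 3) = 1/(16 + 3) = 1/19 ≈ 0.052632)
v(D) = -52 + 2*D**2 (v(D) = (2*D)*D - 52 = 2*D**2 - 52 = -52 + 2*D**2)
4726 - v(d) = 4726 - (-52 + 2*(1/19)**2) = 4726 - (-52 + 2*(1/361)) = 4726 - (-52 + 2/361) = 4726 - 1*(-18770/361) = 4726 + 18770/361 = 1724856/361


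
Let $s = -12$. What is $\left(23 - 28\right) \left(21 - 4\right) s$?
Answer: $1020$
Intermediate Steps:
$\left(23 - 28\right) \left(21 - 4\right) s = \left(23 - 28\right) \left(21 - 4\right) \left(-12\right) = \left(-5\right) 17 \left(-12\right) = \left(-85\right) \left(-12\right) = 1020$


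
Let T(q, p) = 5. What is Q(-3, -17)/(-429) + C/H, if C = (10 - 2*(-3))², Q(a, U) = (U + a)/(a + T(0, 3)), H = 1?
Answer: 109834/429 ≈ 256.02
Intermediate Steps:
Q(a, U) = (U + a)/(5 + a) (Q(a, U) = (U + a)/(a + 5) = (U + a)/(5 + a))
C = 256 (C = (10 + 6)² = 16² = 256)
Q(-3, -17)/(-429) + C/H = ((-17 - 3)/(5 - 3))/(-429) + 256/1 = (-20/2)*(-1/429) + 256*1 = ((½)*(-20))*(-1/429) + 256 = -10*(-1/429) + 256 = 10/429 + 256 = 109834/429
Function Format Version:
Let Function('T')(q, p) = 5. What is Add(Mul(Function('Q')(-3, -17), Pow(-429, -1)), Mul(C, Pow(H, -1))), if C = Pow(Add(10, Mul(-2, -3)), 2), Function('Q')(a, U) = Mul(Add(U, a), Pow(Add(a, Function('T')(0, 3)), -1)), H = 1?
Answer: Rational(109834, 429) ≈ 256.02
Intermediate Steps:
Function('Q')(a, U) = Mul(Pow(Add(5, a), -1), Add(U, a)) (Function('Q')(a, U) = Mul(Add(U, a), Pow(Add(a, 5), -1)) = Mul(Add(U, a), Pow(Add(5, a), -1)) = Mul(Pow(Add(5, a), -1), Add(U, a)))
C = 256 (C = Pow(Add(10, 6), 2) = Pow(16, 2) = 256)
Add(Mul(Function('Q')(-3, -17), Pow(-429, -1)), Mul(C, Pow(H, -1))) = Add(Mul(Mul(Pow(Add(5, -3), -1), Add(-17, -3)), Pow(-429, -1)), Mul(256, Pow(1, -1))) = Add(Mul(Mul(Pow(2, -1), -20), Rational(-1, 429)), Mul(256, 1)) = Add(Mul(Mul(Rational(1, 2), -20), Rational(-1, 429)), 256) = Add(Mul(-10, Rational(-1, 429)), 256) = Add(Rational(10, 429), 256) = Rational(109834, 429)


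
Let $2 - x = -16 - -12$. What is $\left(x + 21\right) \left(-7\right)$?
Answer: $-189$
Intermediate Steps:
$x = 6$ ($x = 2 - \left(-16 - -12\right) = 2 - \left(-16 + 12\right) = 2 - -4 = 2 + 4 = 6$)
$\left(x + 21\right) \left(-7\right) = \left(6 + 21\right) \left(-7\right) = 27 \left(-7\right) = -189$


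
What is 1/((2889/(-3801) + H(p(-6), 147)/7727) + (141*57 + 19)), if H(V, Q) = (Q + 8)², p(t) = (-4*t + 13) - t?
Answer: 9790109/78892116678 ≈ 0.00012410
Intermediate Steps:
p(t) = 13 - 5*t (p(t) = (13 - 4*t) - t = 13 - 5*t)
H(V, Q) = (8 + Q)²
1/((2889/(-3801) + H(p(-6), 147)/7727) + (141*57 + 19)) = 1/((2889/(-3801) + (8 + 147)²/7727) + (141*57 + 19)) = 1/((2889*(-1/3801) + 155²*(1/7727)) + (8037 + 19)) = 1/((-963/1267 + 24025*(1/7727)) + 8056) = 1/((-963/1267 + 24025/7727) + 8056) = 1/(22998574/9790109 + 8056) = 1/(78892116678/9790109) = 9790109/78892116678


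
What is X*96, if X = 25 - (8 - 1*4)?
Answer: 2016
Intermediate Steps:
X = 21 (X = 25 - (8 - 4) = 25 - 1*4 = 25 - 4 = 21)
X*96 = 21*96 = 2016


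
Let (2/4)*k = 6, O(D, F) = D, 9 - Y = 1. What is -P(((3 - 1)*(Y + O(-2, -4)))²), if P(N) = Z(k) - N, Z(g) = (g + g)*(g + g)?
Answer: -432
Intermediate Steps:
Y = 8 (Y = 9 - 1*1 = 9 - 1 = 8)
k = 12 (k = 2*6 = 12)
Z(g) = 4*g² (Z(g) = (2*g)*(2*g) = 4*g²)
P(N) = 576 - N (P(N) = 4*12² - N = 4*144 - N = 576 - N)
-P(((3 - 1)*(Y + O(-2, -4)))²) = -(576 - ((3 - 1)*(8 - 2))²) = -(576 - (2*6)²) = -(576 - 1*12²) = -(576 - 1*144) = -(576 - 144) = -1*432 = -432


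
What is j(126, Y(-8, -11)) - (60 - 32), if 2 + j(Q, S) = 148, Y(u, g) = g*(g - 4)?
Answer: 118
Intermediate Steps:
Y(u, g) = g*(-4 + g)
j(Q, S) = 146 (j(Q, S) = -2 + 148 = 146)
j(126, Y(-8, -11)) - (60 - 32) = 146 - (60 - 32) = 146 - 28 = 118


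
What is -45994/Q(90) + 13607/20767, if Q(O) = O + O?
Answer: -476354069/1869030 ≈ -254.87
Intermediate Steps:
Q(O) = 2*O
-45994/Q(90) + 13607/20767 = -45994/(2*90) + 13607/20767 = -45994/180 + 13607*(1/20767) = -45994*1/180 + 13607/20767 = -22997/90 + 13607/20767 = -476354069/1869030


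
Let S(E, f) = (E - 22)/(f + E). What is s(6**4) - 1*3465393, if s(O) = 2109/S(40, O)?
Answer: -9926575/3 ≈ -3.3089e+6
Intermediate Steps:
S(E, f) = (-22 + E)/(E + f)
s(O) = 14060/3 + 703*O/6 (s(O) = 2109/(((-22 + 40)/(40 + O))) = 2109/((18/(40 + O))) = 2109*(20/9 + O/18) = 14060/3 + 703*O/6)
s(6**4) - 1*3465393 = (14060/3 + (703/6)*6**4) - 1*3465393 = (14060/3 + (703/6)*1296) - 3465393 = (14060/3 + 151848) - 3465393 = 469604/3 - 3465393 = -9926575/3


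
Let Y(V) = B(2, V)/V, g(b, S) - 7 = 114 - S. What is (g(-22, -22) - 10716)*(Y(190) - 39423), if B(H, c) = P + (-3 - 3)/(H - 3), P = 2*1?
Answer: 39597798713/95 ≈ 4.1682e+8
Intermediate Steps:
P = 2
g(b, S) = 121 - S (g(b, S) = 7 + (114 - S) = 121 - S)
B(H, c) = 2 - 6/(-3 + H) (B(H, c) = 2 + (-3 - 3)/(H - 3) = 2 - 6/(-3 + H))
Y(V) = 8/V (Y(V) = (2*(-6 + 2)/(-3 + 2))/V = (2*(-4)/(-1))/V = (2*(-1)*(-4))/V = 8/V)
(g(-22, -22) - 10716)*(Y(190) - 39423) = ((121 - 1*(-22)) - 10716)*(8/190 - 39423) = ((121 + 22) - 10716)*(8*(1/190) - 39423) = (143 - 10716)*(4/95 - 39423) = -10573*(-3745181/95) = 39597798713/95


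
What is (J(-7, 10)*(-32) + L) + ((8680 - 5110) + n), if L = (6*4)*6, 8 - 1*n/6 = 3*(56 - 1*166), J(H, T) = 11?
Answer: 5390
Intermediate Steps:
n = 2028 (n = 48 - 18*(56 - 1*166) = 48 - 18*(56 - 166) = 48 - 18*(-110) = 48 - 6*(-330) = 48 + 1980 = 2028)
L = 144 (L = 24*6 = 144)
(J(-7, 10)*(-32) + L) + ((8680 - 5110) + n) = (11*(-32) + 144) + ((8680 - 5110) + 2028) = (-352 + 144) + (3570 + 2028) = -208 + 5598 = 5390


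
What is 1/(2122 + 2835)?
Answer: 1/4957 ≈ 0.00020173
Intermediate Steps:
1/(2122 + 2835) = 1/4957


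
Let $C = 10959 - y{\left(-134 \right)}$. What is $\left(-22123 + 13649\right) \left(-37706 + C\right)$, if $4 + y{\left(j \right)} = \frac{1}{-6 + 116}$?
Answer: $\frac{12464114247}{55} \approx 2.2662 \cdot 10^{8}$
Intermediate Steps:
$y{\left(j \right)} = - \frac{439}{110}$ ($y{\left(j \right)} = -4 + \frac{1}{-6 + 116} = -4 + \frac{1}{110} = - \frac{439}{110}$)
$C = \frac{1205929}{110}$ ($C = 10959 - - \frac{439}{110} = 10959 + \frac{439}{110} = \frac{1205929}{110} \approx 10963.0$)
$\left(-22123 + 13649\right) \left(-37706 + C\right) = \left(-22123 + 13649\right) \left(-37706 + \frac{1205929}{110}\right) = \left(-8474\right) \left(- \frac{2941731}{110}\right) = \frac{12464114247}{55}$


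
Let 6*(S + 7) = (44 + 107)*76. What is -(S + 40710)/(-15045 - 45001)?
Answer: 127847/180138 ≈ 0.70972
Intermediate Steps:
S = 5717/3 (S = -7 + ((44 + 107)*76)/6 = -7 + (151*76)/6 = -7 + (1/6)*11476 = -7 + 5738/3 = 5717/3 ≈ 1905.7)
-(S + 40710)/(-15045 - 45001) = -(5717/3 + 40710)/(-15045 - 45001) = -127847/(3*(-60046)) = -127847*(-1)/(3*60046) = -1*(-127847/180138) = 127847/180138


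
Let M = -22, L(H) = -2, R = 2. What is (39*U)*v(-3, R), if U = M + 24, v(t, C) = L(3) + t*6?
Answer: -1560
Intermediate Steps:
v(t, C) = -2 + 6*t (v(t, C) = -2 + t*6 = -2 + 6*t)
U = 2 (U = -22 + 24 = 2)
(39*U)*v(-3, R) = (39*2)*(-2 + 6*(-3)) = 78*(-2 - 18) = 78*(-20) = -1560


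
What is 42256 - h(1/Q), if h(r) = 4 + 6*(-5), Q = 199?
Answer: 42282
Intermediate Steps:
h(r) = -26 (h(r) = 4 - 30 = -26)
42256 - h(1/Q) = 42256 - 1*(-26) = 42256 + 26 = 42282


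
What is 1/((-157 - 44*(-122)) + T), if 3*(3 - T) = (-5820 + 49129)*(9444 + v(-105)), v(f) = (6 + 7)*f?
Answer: -1/116625923 ≈ -8.5744e-9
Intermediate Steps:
v(f) = 13*f
T = -116631134 (T = 3 - (-5820 + 49129)*(9444 + 13*(-105))/3 = 3 - 43309*(9444 - 1365)/3 = 3 - 43309*8079/3 = 3 - ⅓*349893411 = 3 - 116631137 = -116631134)
1/((-157 - 44*(-122)) + T) = 1/((-157 - 44*(-122)) - 116631134) = 1/((-157 + 5368) - 116631134) = 1/(5211 - 116631134) = 1/(-116625923) = -1/116625923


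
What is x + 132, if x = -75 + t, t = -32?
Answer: 25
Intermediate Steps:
x = -107 (x = -75 - 32 = -107)
x + 132 = -107 + 132 = 25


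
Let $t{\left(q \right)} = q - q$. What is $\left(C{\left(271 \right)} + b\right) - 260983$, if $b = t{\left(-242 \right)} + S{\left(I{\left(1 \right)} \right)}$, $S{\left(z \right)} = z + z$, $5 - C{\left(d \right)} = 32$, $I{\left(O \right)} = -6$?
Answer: $-261022$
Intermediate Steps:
$C{\left(d \right)} = -27$ ($C{\left(d \right)} = 5 - 32 = -27$)
$S{\left(z \right)} = 2 z$
$t{\left(q \right)} = 0$
$b = -12$ ($b = 0 + 2 \left(-6\right) = 0 - 12 = -12$)
$\left(C{\left(271 \right)} + b\right) - 260983 = \left(-27 - 12\right) - 260983 = -39 - 260983 = -261022$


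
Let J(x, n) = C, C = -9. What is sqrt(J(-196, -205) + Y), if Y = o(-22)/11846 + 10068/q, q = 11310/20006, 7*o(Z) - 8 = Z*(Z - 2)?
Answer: 3*sqrt(12080397871962496895)/78153985 ≈ 133.42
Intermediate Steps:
o(Z) = 8/7 + Z*(-2 + Z)/7 (o(Z) = 8/7 + (Z*(Z - 2))/7 = 8/7 + (Z*(-2 + Z))/7 = 8/7 + Z*(-2 + Z)/7)
q = 5655/10003 (q = 11310*(1/20006) = 5655/10003 ≈ 0.56533)
J(x, n) = -9
Y = 1391849094528/78153985 (Y = (8/7 - 2/7*(-22) + (1/7)*(-22)**2)/11846 + 10068/(5655/10003) = (8/7 + 44/7 + (1/7)*484)*(1/11846) + 10068*(10003/5655) = (8/7 + 44/7 + 484/7)*(1/11846) + 33570068/1885 = (536/7)*(1/11846) + 33570068/1885 = 268/41461 + 33570068/1885 = 1391849094528/78153985 ≈ 17809.)
sqrt(J(-196, -205) + Y) = sqrt(-9 + 1391849094528/78153985) = sqrt(1391145708663/78153985) = 3*sqrt(12080397871962496895)/78153985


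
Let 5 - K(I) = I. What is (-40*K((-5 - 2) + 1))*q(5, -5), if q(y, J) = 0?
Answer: 0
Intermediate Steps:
K(I) = 5 - I
(-40*K((-5 - 2) + 1))*q(5, -5) = -40*(5 - ((-5 - 2) + 1))*0 = -40*(5 - (-7 + 1))*0 = -40*(5 - 1*(-6))*0 = -40*(5 + 6)*0 = -40*11*0 = -440*0 = 0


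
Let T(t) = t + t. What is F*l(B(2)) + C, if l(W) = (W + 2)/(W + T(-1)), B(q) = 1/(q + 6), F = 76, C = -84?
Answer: -2552/15 ≈ -170.13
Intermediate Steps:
B(q) = 1/(6 + q)
T(t) = 2*t
l(W) = (2 + W)/(-2 + W) (l(W) = (W + 2)/(W + 2*(-1)) = (2 + W)/(W - 2) = (2 + W)/(-2 + W))
F*l(B(2)) + C = 76*((2 + 1/(6 + 2))/(-2 + 1/(6 + 2))) - 84 = 76*((2 + 1/8)/(-2 + 1/8)) - 84 = 76*((17/8)/(-15/8)) - 84 = 76*(-8/15*17/8) - 84 = 76*(-17/15) - 84 = -1292/15 - 84 = -2552/15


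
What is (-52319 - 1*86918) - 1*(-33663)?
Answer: -105574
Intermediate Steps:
(-52319 - 1*86918) - 1*(-33663) = (-52319 - 86918) + 33663 = -139237 + 33663 = -105574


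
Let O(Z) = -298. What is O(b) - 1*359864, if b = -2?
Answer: -360162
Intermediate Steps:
O(b) - 1*359864 = -298 - 1*359864 = -298 - 359864 = -360162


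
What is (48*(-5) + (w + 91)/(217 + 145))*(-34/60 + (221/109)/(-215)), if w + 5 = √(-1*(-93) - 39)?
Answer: 703074797/5090082 - 16201*√6/3393388 ≈ 138.11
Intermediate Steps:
w = -5 + 3*√6 (w = -5 + √(-1*(-93) - 39) = -5 + √(93 - 39) = -5 + √54 = -5 + 3*√6 ≈ 2.3485)
(48*(-5) + (w + 91)/(217 + 145))*(-34/60 + (221/109)/(-215)) = (48*(-5) + ((-5 + 3*√6) + 91)/(217 + 145))*(-34/60 + (221/109)/(-215)) = (-240 + (86 + 3*√6)/362)*(-34*1/60 + (221*(1/109))*(-1/215)) = (-240 + (86 + 3*√6)*(1/362))*(-17/30 + (221/109)*(-1/215)) = (-240 + (43/181 + 3*√6/362))*(-17/30 - 221/23435) = (-43397/181 + 3*√6/362)*(-16201/28122) = 703074797/5090082 - 16201*√6/3393388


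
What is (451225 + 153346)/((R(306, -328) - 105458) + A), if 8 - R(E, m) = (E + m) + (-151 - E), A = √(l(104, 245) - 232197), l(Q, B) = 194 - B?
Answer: -63462422441/11019143089 - 1209142*I*√58062/11019143089 ≈ -5.7593 - 0.026441*I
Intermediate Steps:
A = 2*I*√58062 (A = √((194 - 1*245) - 232197) = √((194 - 245) - 232197) = √(-51 - 232197) = √(-232248) = 2*I*√58062 ≈ 481.92*I)
R(E, m) = 159 - m (R(E, m) = 8 - ((E + m) + (-151 - E)) = 8 - (-151 + m) = 8 + (151 - m) = 159 - m)
(451225 + 153346)/((R(306, -328) - 105458) + A) = (451225 + 153346)/(((159 - 1*(-328)) - 105458) + 2*I*√58062) = 604571/(((159 + 328) - 105458) + 2*I*√58062) = 604571/((487 - 105458) + 2*I*√58062) = 604571/(-104971 + 2*I*√58062)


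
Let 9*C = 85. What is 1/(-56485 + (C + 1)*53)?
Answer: -9/503383 ≈ -1.7879e-5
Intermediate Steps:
C = 85/9 (C = (⅑)*85 = 85/9 ≈ 9.4444)
1/(-56485 + (C + 1)*53) = 1/(-56485 + (85/9 + 1)*53) = 1/(-56485 + (94/9)*53) = 1/(-56485 + 4982/9) = 1/(-503383/9) = -9/503383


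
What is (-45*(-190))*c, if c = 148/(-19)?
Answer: -66600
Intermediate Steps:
c = -148/19 (c = 148*(-1/19) = -148/19 ≈ -7.7895)
(-45*(-190))*c = -45*(-190)*(-148/19) = 8550*(-148/19) = -66600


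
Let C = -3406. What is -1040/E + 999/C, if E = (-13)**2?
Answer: -21959/3406 ≈ -6.4472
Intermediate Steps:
E = 169
-1040/E + 999/C = -1040/169 + 999/(-3406) = -1040*1/169 + 999*(-1/3406) = -80/13 - 999/3406 = -21959/3406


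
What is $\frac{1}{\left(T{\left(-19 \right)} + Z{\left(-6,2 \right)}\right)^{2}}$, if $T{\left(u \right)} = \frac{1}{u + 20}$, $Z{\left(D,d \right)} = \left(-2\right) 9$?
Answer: $\frac{1}{289} \approx 0.0034602$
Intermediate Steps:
$Z{\left(D,d \right)} = -18$
$T{\left(u \right)} = \frac{1}{20 + u}$
$\frac{1}{\left(T{\left(-19 \right)} + Z{\left(-6,2 \right)}\right)^{2}} = \frac{1}{\left(\frac{1}{20 - 19} - 18\right)^{2}} = \frac{1}{\left(1^{-1} - 18\right)^{2}} = \frac{1}{\left(1 - 18\right)^{2}} = \frac{1}{\left(-17\right)^{2}} = \frac{1}{289}$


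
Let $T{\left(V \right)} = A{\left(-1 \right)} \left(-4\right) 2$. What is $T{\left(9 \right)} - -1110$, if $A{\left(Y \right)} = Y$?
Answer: $1118$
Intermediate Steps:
$T{\left(V \right)} = 8$ ($T{\left(V \right)} = \left(-1\right) \left(-4\right) 2 = 4 \cdot 2 = 8$)
$T{\left(9 \right)} - -1110 = 8 - -1110 = 8 + 1110 = 1118$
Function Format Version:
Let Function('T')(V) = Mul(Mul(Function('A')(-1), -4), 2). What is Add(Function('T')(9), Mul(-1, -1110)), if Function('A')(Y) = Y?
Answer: 1118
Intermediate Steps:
Function('T')(V) = 8 (Function('T')(V) = Mul(Mul(-1, -4), 2) = Mul(4, 2) = 8)
Add(Function('T')(9), Mul(-1, -1110)) = Add(8, Mul(-1, -1110)) = Add(8, 1110) = 1118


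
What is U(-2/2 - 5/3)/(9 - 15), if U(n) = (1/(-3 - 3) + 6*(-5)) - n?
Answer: 55/12 ≈ 4.5833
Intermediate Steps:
U(n) = -181/6 - n (U(n) = (1/(-6) - 30) - n = (-⅙ - 30) - n = -181/6 - n)
U(-2/2 - 5/3)/(9 - 15) = (-181/6 - (-2/2 - 5/3))/(9 - 15) = (-181/6 - (-2*½ - 5*⅓))/(-6) = -(-181/6 - (-1 - 5/3))/6 = -(-181/6 - 1*(-8/3))/6 = -(-181/6 + 8/3)/6 = -⅙*(-55/2) = 55/12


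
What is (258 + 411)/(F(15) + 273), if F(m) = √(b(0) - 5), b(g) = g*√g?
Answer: 182637/74534 - 669*I*√5/74534 ≈ 2.4504 - 0.02007*I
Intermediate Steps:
b(g) = g^(3/2)
F(m) = I*√5 (F(m) = √(0^(3/2) - 5) = √(0 - 5) = √(-5) = I*√5)
(258 + 411)/(F(15) + 273) = (258 + 411)/(I*√5 + 273) = 669/(273 + I*√5)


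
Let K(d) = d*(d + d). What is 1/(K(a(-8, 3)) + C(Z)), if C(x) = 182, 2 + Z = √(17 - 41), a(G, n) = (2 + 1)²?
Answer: 1/344 ≈ 0.0029070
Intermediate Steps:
a(G, n) = 9 (a(G, n) = 3² = 9)
K(d) = 2*d² (K(d) = d*(2*d) = 2*d²)
Z = -2 + 2*I*√6 (Z = -2 + √(17 - 41) = -2 + √(-24) = -2 + 2*I*√6 ≈ -2.0 + 4.899*I)
1/(K(a(-8, 3)) + C(Z)) = 1/(2*9² + 182) = 1/(2*81 + 182) = 1/(162 + 182) = 1/344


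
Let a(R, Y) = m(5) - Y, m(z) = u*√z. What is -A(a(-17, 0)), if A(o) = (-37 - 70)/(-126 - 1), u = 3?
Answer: -107/127 ≈ -0.84252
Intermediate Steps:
m(z) = 3*√z
a(R, Y) = -Y + 3*√5 (a(R, Y) = 3*√5 - Y = -Y + 3*√5)
A(o) = 107/127 (A(o) = -107/(-127) = -107*(-1/127) = 107/127)
-A(a(-17, 0)) = -1*107/127 = -107/127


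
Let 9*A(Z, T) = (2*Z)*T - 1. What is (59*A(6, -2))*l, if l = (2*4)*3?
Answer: -11800/3 ≈ -3933.3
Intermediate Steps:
A(Z, T) = -⅑ + 2*T*Z/9 (A(Z, T) = ((2*Z)*T - 1)/9 = (2*T*Z - 1)/9 = (-1 + 2*T*Z)/9 = -⅑ + 2*T*Z/9)
l = 24 (l = 8*3 = 24)
(59*A(6, -2))*l = (59*(-⅑ + (2/9)*(-2)*6))*24 = (59*(-⅑ - 8/3))*24 = (59*(-25/9))*24 = -1475/9*24 = -11800/3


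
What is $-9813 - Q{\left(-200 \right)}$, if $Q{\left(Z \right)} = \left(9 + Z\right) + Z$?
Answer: $-9422$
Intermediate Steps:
$Q{\left(Z \right)} = 9 + 2 Z$
$-9813 - Q{\left(-200 \right)} = -9813 - \left(9 + 2 \left(-200\right)\right) = -9813 - \left(9 - 400\right) = -9813 - -391 = -9813 + 391 = -9422$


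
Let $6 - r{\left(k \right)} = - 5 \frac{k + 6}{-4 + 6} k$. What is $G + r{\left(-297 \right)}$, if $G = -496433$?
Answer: $- \frac{560719}{2} \approx -2.8036 \cdot 10^{5}$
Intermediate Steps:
$r{\left(k \right)} = 6 - k \left(-15 - \frac{5 k}{2}\right)$ ($r{\left(k \right)} = 6 - - 5 \frac{k + 6}{-4 + 6} k = 6 - - 5 \frac{6 + k}{2} k = 6 - - 5 \left(6 + k\right) \frac{1}{2} k = 6 - - 5 \left(3 + \frac{k}{2}\right) k = 6 - \left(-15 - \frac{5 k}{2}\right) k = 6 - k \left(-15 - \frac{5 k}{2}\right)$)
$G + r{\left(-297 \right)} = -496433 + \left(6 + 15 \left(-297\right) + \frac{5 \left(-297\right)^{2}}{2}\right) = -496433 + \left(6 - 4455 + \frac{5}{2} \cdot 88209\right) = -496433 + \left(6 - 4455 + \frac{441045}{2}\right) = -496433 + \frac{432147}{2} = - \frac{560719}{2}$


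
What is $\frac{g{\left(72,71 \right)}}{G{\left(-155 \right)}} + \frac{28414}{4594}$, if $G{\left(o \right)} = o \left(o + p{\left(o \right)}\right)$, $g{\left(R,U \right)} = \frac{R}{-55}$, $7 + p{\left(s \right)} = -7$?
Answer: $\frac{20468214691}{3309345325} \approx 6.185$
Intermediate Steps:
$p{\left(s \right)} = -14$ ($p{\left(s \right)} = -7 - 7 = -14$)
$g{\left(R,U \right)} = - \frac{R}{55}$ ($g{\left(R,U \right)} = R \left(- \frac{1}{55}\right) = - \frac{R}{55}$)
$G{\left(o \right)} = o \left(-14 + o\right)$ ($G{\left(o \right)} = o \left(o - 14\right) = o \left(-14 + o\right)$)
$\frac{g{\left(72,71 \right)}}{G{\left(-155 \right)}} + \frac{28414}{4594} = \frac{\left(- \frac{1}{55}\right) 72}{\left(-155\right) \left(-14 - 155\right)} + \frac{28414}{4594} = - \frac{72}{55 \left(\left(-155\right) \left(-169\right)\right)} + 28414 \cdot \frac{1}{4594} = - \frac{72}{55 \cdot 26195} + \frac{14207}{2297} = \left(- \frac{72}{55}\right) \frac{1}{26195} + \frac{14207}{2297} = - \frac{72}{1440725} + \frac{14207}{2297} = \frac{20468214691}{3309345325}$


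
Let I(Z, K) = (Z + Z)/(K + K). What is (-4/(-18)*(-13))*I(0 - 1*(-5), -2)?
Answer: 65/9 ≈ 7.2222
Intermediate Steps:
I(Z, K) = Z/K (I(Z, K) = (2*Z)/((2*K)) = (2*Z)*(1/(2*K)) = Z/K)
(-4/(-18)*(-13))*I(0 - 1*(-5), -2) = (-4/(-18)*(-13))*((0 - 1*(-5))/(-2)) = (-4*(-1/18)*(-13))*((0 + 5)*(-½)) = ((2/9)*(-13))*(5*(-½)) = -26/9*(-5/2) = 65/9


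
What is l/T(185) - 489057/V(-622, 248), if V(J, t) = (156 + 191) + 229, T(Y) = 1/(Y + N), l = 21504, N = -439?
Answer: -1048870091/192 ≈ -5.4629e+6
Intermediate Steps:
T(Y) = 1/(-439 + Y) (T(Y) = 1/(Y - 439) = 1/(-439 + Y))
V(J, t) = 576 (V(J, t) = 347 + 229 = 576)
l/T(185) - 489057/V(-622, 248) = 21504/(1/(-439 + 185)) - 489057/576 = 21504/(1/(-254)) - 489057*1/576 = 21504/(-1/254) - 163019/192 = 21504*(-254) - 163019/192 = -5462016 - 163019/192 = -1048870091/192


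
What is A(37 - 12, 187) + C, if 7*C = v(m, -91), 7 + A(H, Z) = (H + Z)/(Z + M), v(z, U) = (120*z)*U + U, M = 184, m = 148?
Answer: -1616296/7 ≈ -2.3090e+5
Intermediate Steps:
v(z, U) = U + 120*U*z (v(z, U) = 120*U*z + U = U + 120*U*z)
A(H, Z) = -7 + (H + Z)/(184 + Z) (A(H, Z) = -7 + (H + Z)/(Z + 184) = -7 + (H + Z)/(184 + Z))
C = -230893 (C = (-91*(1 + 120*148))/7 = (-91*(1 + 17760))/7 = (-91*17761)/7 = (⅐)*(-1616251) = -230893)
A(37 - 12, 187) + C = (-1288 + (37 - 12) - 6*187)/(184 + 187) - 230893 = (-1288 + 25 - 1122)/371 - 230893 = (1/371)*(-2385) - 230893 = -45/7 - 230893 = -1616296/7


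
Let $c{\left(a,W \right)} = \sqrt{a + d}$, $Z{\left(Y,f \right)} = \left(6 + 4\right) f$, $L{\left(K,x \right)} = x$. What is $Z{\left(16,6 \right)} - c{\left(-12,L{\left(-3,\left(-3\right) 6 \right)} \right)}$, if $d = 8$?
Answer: $60 - 2 i \approx 60.0 - 2.0 i$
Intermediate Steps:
$Z{\left(Y,f \right)} = 10 f$
$c{\left(a,W \right)} = \sqrt{8 + a}$ ($c{\left(a,W \right)} = \sqrt{a + 8} = \sqrt{8 + a}$)
$Z{\left(16,6 \right)} - c{\left(-12,L{\left(-3,\left(-3\right) 6 \right)} \right)} = 10 \cdot 6 - \sqrt{8 - 12} = 60 - \sqrt{-4} = 60 - 2 i$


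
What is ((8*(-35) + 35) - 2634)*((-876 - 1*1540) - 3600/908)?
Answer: 1581526828/227 ≈ 6.9671e+6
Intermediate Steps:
((8*(-35) + 35) - 2634)*((-876 - 1*1540) - 3600/908) = ((-280 + 35) - 2634)*((-876 - 1540) - 3600*1/908) = (-245 - 2634)*(-2416 - 900/227) = -2879*(-549332/227) = 1581526828/227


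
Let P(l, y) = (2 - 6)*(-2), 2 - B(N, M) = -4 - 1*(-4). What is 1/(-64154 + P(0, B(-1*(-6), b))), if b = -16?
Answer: -1/64146 ≈ -1.5589e-5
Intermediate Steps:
B(N, M) = 2 (B(N, M) = 2 - (-4 - 1*(-4)) = 2 - (-4 + 4) = 2 - 1*0 = 2 + 0 = 2)
P(l, y) = 8 (P(l, y) = -4*(-2) = 8)
1/(-64154 + P(0, B(-1*(-6), b))) = 1/(-64154 + 8) = 1/(-64146) = -1/64146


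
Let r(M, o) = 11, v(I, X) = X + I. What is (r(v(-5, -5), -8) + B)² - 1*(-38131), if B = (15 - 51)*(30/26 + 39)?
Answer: 354229340/169 ≈ 2.0960e+6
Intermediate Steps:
v(I, X) = I + X
B = -18792/13 (B = -36*(30*(1/26) + 39) = -36*(15/13 + 39) = -36*522/13 = -18792/13 ≈ -1445.5)
(r(v(-5, -5), -8) + B)² - 1*(-38131) = (11 - 18792/13)² - 1*(-38131) = (-18649/13)² + 38131 = 347785201/169 + 38131 = 354229340/169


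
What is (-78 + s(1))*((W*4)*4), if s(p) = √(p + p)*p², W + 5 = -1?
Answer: 7488 - 96*√2 ≈ 7352.2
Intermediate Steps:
W = -6 (W = -5 - 1 = -6)
s(p) = √2*p^(5/2) (s(p) = √(2*p)*p² = (√2*√p)*p² = √2*p^(5/2))
(-78 + s(1))*((W*4)*4) = (-78 + √2*1^(5/2))*(-6*4*4) = (-78 + √2*1)*(-24*4) = (-78 + √2)*(-96) = 7488 - 96*√2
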